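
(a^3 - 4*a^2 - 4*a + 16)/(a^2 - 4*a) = a - 4/a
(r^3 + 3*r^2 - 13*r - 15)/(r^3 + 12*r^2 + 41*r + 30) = (r - 3)/(r + 6)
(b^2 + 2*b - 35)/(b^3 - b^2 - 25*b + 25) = (b + 7)/(b^2 + 4*b - 5)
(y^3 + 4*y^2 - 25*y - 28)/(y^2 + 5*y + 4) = (y^2 + 3*y - 28)/(y + 4)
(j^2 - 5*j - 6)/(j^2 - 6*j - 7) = (j - 6)/(j - 7)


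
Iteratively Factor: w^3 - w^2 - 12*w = (w + 3)*(w^2 - 4*w) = w*(w + 3)*(w - 4)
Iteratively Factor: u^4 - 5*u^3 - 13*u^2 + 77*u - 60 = (u + 4)*(u^3 - 9*u^2 + 23*u - 15) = (u - 1)*(u + 4)*(u^2 - 8*u + 15) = (u - 3)*(u - 1)*(u + 4)*(u - 5)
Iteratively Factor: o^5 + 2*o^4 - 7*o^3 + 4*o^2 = (o - 1)*(o^4 + 3*o^3 - 4*o^2) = o*(o - 1)*(o^3 + 3*o^2 - 4*o) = o*(o - 1)^2*(o^2 + 4*o) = o^2*(o - 1)^2*(o + 4)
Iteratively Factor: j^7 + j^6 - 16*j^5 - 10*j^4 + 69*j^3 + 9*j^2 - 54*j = (j - 3)*(j^6 + 4*j^5 - 4*j^4 - 22*j^3 + 3*j^2 + 18*j) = j*(j - 3)*(j^5 + 4*j^4 - 4*j^3 - 22*j^2 + 3*j + 18) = j*(j - 3)*(j - 1)*(j^4 + 5*j^3 + j^2 - 21*j - 18) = j*(j - 3)*(j - 1)*(j + 3)*(j^3 + 2*j^2 - 5*j - 6) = j*(j - 3)*(j - 1)*(j + 3)^2*(j^2 - j - 2) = j*(j - 3)*(j - 1)*(j + 1)*(j + 3)^2*(j - 2)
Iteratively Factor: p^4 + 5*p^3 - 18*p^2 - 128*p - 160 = (p - 5)*(p^3 + 10*p^2 + 32*p + 32) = (p - 5)*(p + 2)*(p^2 + 8*p + 16) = (p - 5)*(p + 2)*(p + 4)*(p + 4)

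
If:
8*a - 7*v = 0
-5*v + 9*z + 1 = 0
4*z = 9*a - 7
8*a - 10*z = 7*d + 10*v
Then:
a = 413/407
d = -326/259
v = 472/407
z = 217/407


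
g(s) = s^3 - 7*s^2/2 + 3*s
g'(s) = 3*s^2 - 7*s + 3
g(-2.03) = -28.88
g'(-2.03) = 29.57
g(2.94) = 3.98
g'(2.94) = 8.35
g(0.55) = 0.76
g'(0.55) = 0.06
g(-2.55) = -46.99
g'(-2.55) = 40.36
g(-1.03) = -7.90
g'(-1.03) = 13.39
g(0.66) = 0.74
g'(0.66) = -0.31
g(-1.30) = -12.01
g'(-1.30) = 17.17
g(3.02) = 4.68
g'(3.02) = 9.22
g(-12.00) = -2268.00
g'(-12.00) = 519.00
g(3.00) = 4.50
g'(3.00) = 9.00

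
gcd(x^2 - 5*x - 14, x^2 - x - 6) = x + 2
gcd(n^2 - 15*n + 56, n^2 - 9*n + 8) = n - 8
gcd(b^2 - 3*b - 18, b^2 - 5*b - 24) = b + 3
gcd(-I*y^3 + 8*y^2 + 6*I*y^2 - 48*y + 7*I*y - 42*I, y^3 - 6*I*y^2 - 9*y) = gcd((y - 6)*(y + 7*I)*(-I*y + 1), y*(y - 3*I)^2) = 1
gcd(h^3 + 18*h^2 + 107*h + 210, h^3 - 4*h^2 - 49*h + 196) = h + 7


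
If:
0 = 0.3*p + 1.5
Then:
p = -5.00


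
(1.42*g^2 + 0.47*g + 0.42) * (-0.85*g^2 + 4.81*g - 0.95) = -1.207*g^4 + 6.4307*g^3 + 0.5547*g^2 + 1.5737*g - 0.399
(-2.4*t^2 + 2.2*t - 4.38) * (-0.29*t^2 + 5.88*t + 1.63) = 0.696*t^4 - 14.75*t^3 + 10.2942*t^2 - 22.1684*t - 7.1394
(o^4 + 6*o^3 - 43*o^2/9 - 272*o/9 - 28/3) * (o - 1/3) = o^5 + 17*o^4/3 - 61*o^3/9 - 773*o^2/27 + 20*o/27 + 28/9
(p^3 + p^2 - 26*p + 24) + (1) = p^3 + p^2 - 26*p + 25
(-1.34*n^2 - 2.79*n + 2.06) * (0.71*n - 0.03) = -0.9514*n^3 - 1.9407*n^2 + 1.5463*n - 0.0618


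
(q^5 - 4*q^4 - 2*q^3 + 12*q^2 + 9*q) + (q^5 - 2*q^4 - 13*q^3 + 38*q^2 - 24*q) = 2*q^5 - 6*q^4 - 15*q^3 + 50*q^2 - 15*q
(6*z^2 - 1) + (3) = 6*z^2 + 2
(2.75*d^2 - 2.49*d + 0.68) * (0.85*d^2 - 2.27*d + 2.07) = 2.3375*d^4 - 8.359*d^3 + 11.9228*d^2 - 6.6979*d + 1.4076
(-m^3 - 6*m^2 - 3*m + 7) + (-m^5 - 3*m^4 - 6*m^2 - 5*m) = -m^5 - 3*m^4 - m^3 - 12*m^2 - 8*m + 7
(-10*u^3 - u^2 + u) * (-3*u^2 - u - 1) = 30*u^5 + 13*u^4 + 8*u^3 - u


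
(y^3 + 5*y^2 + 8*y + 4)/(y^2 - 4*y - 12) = (y^2 + 3*y + 2)/(y - 6)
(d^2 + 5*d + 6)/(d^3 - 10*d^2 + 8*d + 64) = (d + 3)/(d^2 - 12*d + 32)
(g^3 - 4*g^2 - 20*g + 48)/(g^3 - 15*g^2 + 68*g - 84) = (g + 4)/(g - 7)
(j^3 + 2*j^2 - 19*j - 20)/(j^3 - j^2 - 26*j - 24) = (j^2 + j - 20)/(j^2 - 2*j - 24)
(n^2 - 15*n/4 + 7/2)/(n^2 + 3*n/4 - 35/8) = 2*(n - 2)/(2*n + 5)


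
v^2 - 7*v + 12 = (v - 4)*(v - 3)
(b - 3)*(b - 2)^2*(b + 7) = b^4 - 33*b^2 + 100*b - 84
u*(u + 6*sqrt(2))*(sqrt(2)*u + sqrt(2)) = sqrt(2)*u^3 + sqrt(2)*u^2 + 12*u^2 + 12*u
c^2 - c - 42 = (c - 7)*(c + 6)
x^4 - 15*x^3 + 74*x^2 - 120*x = x*(x - 6)*(x - 5)*(x - 4)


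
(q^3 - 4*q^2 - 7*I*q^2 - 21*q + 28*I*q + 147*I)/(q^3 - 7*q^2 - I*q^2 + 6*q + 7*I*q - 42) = (q^2 + q*(3 - 7*I) - 21*I)/(q^2 - I*q + 6)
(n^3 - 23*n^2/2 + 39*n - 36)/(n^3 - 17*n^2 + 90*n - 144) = (n^2 - 11*n/2 + 6)/(n^2 - 11*n + 24)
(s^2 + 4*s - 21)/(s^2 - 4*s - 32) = (-s^2 - 4*s + 21)/(-s^2 + 4*s + 32)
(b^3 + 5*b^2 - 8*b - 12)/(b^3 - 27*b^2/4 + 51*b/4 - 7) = 4*(b^3 + 5*b^2 - 8*b - 12)/(4*b^3 - 27*b^2 + 51*b - 28)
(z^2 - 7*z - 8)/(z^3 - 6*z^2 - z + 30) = (z^2 - 7*z - 8)/(z^3 - 6*z^2 - z + 30)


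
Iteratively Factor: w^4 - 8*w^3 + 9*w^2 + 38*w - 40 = (w - 1)*(w^3 - 7*w^2 + 2*w + 40) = (w - 1)*(w + 2)*(w^2 - 9*w + 20) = (w - 4)*(w - 1)*(w + 2)*(w - 5)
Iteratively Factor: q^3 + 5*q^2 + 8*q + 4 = (q + 2)*(q^2 + 3*q + 2) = (q + 1)*(q + 2)*(q + 2)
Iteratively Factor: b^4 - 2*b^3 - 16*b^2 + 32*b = (b - 2)*(b^3 - 16*b) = (b - 4)*(b - 2)*(b^2 + 4*b) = b*(b - 4)*(b - 2)*(b + 4)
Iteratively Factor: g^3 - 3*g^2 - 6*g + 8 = (g - 4)*(g^2 + g - 2) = (g - 4)*(g + 2)*(g - 1)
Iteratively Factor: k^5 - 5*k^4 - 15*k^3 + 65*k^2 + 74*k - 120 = (k - 5)*(k^4 - 15*k^2 - 10*k + 24) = (k - 5)*(k - 4)*(k^3 + 4*k^2 + k - 6) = (k - 5)*(k - 4)*(k - 1)*(k^2 + 5*k + 6) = (k - 5)*(k - 4)*(k - 1)*(k + 2)*(k + 3)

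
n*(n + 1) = n^2 + n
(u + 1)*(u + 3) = u^2 + 4*u + 3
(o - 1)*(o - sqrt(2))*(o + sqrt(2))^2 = o^4 - o^3 + sqrt(2)*o^3 - 2*o^2 - sqrt(2)*o^2 - 2*sqrt(2)*o + 2*o + 2*sqrt(2)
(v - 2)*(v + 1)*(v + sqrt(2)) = v^3 - v^2 + sqrt(2)*v^2 - 2*v - sqrt(2)*v - 2*sqrt(2)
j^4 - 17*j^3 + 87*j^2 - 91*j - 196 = (j - 7)^2*(j - 4)*(j + 1)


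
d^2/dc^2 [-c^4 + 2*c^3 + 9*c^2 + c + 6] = -12*c^2 + 12*c + 18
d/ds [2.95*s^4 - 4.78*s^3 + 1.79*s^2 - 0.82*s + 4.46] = 11.8*s^3 - 14.34*s^2 + 3.58*s - 0.82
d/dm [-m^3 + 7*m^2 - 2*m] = -3*m^2 + 14*m - 2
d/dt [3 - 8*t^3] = -24*t^2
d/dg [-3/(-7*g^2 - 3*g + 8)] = 3*(-14*g - 3)/(7*g^2 + 3*g - 8)^2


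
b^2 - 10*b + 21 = (b - 7)*(b - 3)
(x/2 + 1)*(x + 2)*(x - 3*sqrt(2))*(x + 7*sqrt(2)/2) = x^4/2 + sqrt(2)*x^3/4 + 2*x^3 - 17*x^2/2 + sqrt(2)*x^2 - 42*x + sqrt(2)*x - 42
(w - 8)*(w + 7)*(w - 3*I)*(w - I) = w^4 - w^3 - 4*I*w^3 - 59*w^2 + 4*I*w^2 + 3*w + 224*I*w + 168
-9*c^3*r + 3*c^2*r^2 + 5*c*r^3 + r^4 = r*(-c + r)*(3*c + r)^2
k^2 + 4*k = k*(k + 4)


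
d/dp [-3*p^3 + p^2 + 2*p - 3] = -9*p^2 + 2*p + 2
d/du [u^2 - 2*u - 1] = 2*u - 2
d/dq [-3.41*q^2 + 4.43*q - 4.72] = 4.43 - 6.82*q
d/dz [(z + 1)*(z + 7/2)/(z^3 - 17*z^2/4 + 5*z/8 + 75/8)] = 16*(-4*z^4 - 36*z^3 + 37*z^2 + 194*z + 160)/(64*z^6 - 544*z^5 + 1236*z^4 + 860*z^3 - 5075*z^2 + 750*z + 5625)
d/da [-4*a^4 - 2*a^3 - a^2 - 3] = 2*a*(-8*a^2 - 3*a - 1)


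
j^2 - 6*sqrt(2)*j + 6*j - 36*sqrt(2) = (j + 6)*(j - 6*sqrt(2))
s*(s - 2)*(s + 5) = s^3 + 3*s^2 - 10*s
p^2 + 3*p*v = p*(p + 3*v)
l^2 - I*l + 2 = (l - 2*I)*(l + I)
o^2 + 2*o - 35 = (o - 5)*(o + 7)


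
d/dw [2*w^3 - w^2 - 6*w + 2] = 6*w^2 - 2*w - 6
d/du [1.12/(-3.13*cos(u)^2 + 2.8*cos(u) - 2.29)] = (3.136 - 7.0112*cos(u))*sin(u)/(3.13*cos(u)^2 - 2.8*cos(u) + 2.29)^2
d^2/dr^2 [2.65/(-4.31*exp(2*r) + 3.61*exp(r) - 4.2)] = (-2.65*(8.62*exp(r) - 3.61)*(17.24*exp(r) - 7.22)*exp(r) + (45.686*exp(r) - 9.5665)*(4.31*exp(2*r) - 3.61*exp(r) + 4.2))*exp(r)/(4.31*exp(2*r) - 3.61*exp(r) + 4.2)^3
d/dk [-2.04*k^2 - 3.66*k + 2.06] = -4.08*k - 3.66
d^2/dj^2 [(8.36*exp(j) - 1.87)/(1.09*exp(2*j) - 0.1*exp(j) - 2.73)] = (9.93251600000002*exp(4*j) - 7.975748*exp(3*j) + 149.872602*exp(2*j) - 24.559216*exp(j) + 62.816754)*exp(j)/(1.295029*exp(6*j) - 0.35643*exp(5*j) - 9.697839*exp(4*j) + 1.78442*exp(3*j) + 24.289083*exp(2*j) - 2.23587*exp(j) - 20.346417)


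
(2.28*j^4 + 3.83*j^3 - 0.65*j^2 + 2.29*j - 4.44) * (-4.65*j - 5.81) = -10.602*j^5 - 31.0563*j^4 - 19.2298*j^3 - 6.872*j^2 + 7.3411*j + 25.7964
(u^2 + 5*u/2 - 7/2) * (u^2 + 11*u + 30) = u^4 + 27*u^3/2 + 54*u^2 + 73*u/2 - 105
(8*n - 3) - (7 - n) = 9*n - 10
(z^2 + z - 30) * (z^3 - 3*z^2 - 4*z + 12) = z^5 - 2*z^4 - 37*z^3 + 98*z^2 + 132*z - 360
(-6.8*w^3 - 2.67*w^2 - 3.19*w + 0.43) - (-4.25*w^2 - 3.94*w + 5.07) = -6.8*w^3 + 1.58*w^2 + 0.75*w - 4.64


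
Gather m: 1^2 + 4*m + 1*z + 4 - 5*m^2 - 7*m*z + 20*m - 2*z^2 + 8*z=-5*m^2 + m*(24 - 7*z) - 2*z^2 + 9*z + 5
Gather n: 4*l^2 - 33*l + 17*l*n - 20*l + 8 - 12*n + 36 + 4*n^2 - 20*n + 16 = 4*l^2 - 53*l + 4*n^2 + n*(17*l - 32) + 60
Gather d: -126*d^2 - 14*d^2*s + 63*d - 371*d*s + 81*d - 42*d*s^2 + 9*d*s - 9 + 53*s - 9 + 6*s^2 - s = d^2*(-14*s - 126) + d*(-42*s^2 - 362*s + 144) + 6*s^2 + 52*s - 18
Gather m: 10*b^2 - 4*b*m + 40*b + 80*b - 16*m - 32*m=10*b^2 + 120*b + m*(-4*b - 48)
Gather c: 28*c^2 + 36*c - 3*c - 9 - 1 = 28*c^2 + 33*c - 10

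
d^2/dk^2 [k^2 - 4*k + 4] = 2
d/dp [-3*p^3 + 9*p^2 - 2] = 9*p*(2 - p)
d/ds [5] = 0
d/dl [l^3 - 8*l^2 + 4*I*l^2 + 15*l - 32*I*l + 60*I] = 3*l^2 + 8*l*(-2 + I) + 15 - 32*I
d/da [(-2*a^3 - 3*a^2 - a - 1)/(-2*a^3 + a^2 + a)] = (-8*a^4 - 8*a^3 - 8*a^2 + 2*a + 1)/(a^2*(4*a^4 - 4*a^3 - 3*a^2 + 2*a + 1))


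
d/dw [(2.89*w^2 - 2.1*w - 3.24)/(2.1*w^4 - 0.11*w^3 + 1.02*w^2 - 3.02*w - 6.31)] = (-12.138*w^5 + 13.5479*w^4 + 26.754*w^3 - 7.655*w^2 - 29.8622*w + 3.4662)/(4.41*w^8 - 0.462*w^7 + 4.2961*w^6 - 12.9084*w^5 - 24.7972*w^4 - 4.7726*w^3 - 3.752*w^2 + 38.1124*w + 39.8161)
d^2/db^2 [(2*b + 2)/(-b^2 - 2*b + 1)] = 4*(b + 1)*(3*b^2 + 6*b - 4*(b + 1)^2 - 3)/(b^2 + 2*b - 1)^3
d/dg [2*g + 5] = 2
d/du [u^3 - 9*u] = 3*u^2 - 9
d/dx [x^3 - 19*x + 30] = 3*x^2 - 19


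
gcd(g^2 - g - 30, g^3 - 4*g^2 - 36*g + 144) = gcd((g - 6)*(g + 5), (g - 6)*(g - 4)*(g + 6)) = g - 6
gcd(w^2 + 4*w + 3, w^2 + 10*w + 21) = w + 3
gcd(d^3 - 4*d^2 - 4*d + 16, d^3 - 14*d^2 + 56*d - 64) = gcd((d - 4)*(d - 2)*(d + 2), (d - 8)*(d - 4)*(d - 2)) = d^2 - 6*d + 8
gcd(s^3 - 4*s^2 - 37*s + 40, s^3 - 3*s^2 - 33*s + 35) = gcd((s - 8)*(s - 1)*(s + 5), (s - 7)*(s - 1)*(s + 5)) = s^2 + 4*s - 5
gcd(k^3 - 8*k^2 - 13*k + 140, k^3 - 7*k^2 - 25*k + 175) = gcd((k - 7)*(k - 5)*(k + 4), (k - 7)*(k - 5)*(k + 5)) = k^2 - 12*k + 35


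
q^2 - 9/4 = (q - 3/2)*(q + 3/2)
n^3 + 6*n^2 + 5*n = n*(n + 1)*(n + 5)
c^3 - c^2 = c^2*(c - 1)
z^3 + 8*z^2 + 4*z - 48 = (z - 2)*(z + 4)*(z + 6)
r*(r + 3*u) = r^2 + 3*r*u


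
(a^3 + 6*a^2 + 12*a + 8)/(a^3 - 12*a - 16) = (a + 2)/(a - 4)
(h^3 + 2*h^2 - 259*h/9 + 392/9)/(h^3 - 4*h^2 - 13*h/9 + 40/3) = (3*h^2 + 14*h - 49)/(3*h^2 - 4*h - 15)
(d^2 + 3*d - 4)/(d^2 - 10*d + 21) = (d^2 + 3*d - 4)/(d^2 - 10*d + 21)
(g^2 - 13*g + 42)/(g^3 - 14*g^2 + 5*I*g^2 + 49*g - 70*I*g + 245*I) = (g - 6)/(g^2 + g*(-7 + 5*I) - 35*I)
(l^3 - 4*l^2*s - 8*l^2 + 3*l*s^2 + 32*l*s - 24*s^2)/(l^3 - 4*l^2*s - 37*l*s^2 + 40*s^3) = (-l^2 + 3*l*s + 8*l - 24*s)/(-l^2 + 3*l*s + 40*s^2)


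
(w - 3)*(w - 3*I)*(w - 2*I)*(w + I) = w^4 - 3*w^3 - 4*I*w^3 - w^2 + 12*I*w^2 + 3*w - 6*I*w + 18*I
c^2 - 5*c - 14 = (c - 7)*(c + 2)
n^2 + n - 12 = (n - 3)*(n + 4)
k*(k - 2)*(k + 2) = k^3 - 4*k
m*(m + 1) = m^2 + m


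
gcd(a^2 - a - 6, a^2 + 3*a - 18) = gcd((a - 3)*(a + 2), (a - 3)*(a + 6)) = a - 3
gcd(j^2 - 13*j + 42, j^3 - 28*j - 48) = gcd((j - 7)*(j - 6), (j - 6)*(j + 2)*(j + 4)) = j - 6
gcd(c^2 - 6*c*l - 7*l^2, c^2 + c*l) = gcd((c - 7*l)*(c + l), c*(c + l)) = c + l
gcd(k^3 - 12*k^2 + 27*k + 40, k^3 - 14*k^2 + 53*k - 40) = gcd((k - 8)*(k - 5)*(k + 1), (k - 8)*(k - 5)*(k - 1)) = k^2 - 13*k + 40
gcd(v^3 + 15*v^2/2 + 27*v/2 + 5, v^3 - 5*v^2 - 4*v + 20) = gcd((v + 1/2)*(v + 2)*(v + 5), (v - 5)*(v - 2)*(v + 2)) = v + 2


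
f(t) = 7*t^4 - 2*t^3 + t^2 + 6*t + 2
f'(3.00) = 714.00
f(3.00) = 542.00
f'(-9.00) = -20910.00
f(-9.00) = 47414.00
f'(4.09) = 1829.51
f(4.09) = 1865.24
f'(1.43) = 78.47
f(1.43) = 36.05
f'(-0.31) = 3.97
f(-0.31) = 0.36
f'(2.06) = 229.43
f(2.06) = 127.18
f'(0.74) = 15.54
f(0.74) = 8.28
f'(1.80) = 153.46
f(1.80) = 77.86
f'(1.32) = 62.58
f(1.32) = 28.31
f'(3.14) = 819.98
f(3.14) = 649.26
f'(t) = 28*t^3 - 6*t^2 + 2*t + 6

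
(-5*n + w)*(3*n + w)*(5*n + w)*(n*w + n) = -75*n^4*w - 75*n^4 - 25*n^3*w^2 - 25*n^3*w + 3*n^2*w^3 + 3*n^2*w^2 + n*w^4 + n*w^3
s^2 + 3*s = s*(s + 3)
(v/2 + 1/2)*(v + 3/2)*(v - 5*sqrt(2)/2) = v^3/2 - 5*sqrt(2)*v^2/4 + 5*v^2/4 - 25*sqrt(2)*v/8 + 3*v/4 - 15*sqrt(2)/8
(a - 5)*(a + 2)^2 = a^3 - a^2 - 16*a - 20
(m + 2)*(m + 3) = m^2 + 5*m + 6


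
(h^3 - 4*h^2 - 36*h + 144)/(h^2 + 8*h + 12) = (h^2 - 10*h + 24)/(h + 2)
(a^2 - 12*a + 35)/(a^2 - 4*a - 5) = (a - 7)/(a + 1)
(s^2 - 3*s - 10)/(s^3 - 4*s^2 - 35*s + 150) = (s + 2)/(s^2 + s - 30)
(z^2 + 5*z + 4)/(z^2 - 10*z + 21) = (z^2 + 5*z + 4)/(z^2 - 10*z + 21)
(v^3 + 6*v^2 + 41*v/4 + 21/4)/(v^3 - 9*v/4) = (2*v^2 + 9*v + 7)/(v*(2*v - 3))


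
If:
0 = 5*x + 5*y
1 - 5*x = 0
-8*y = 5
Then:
No Solution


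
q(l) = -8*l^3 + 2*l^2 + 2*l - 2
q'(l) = -24*l^2 + 4*l + 2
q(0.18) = -1.62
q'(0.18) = 1.94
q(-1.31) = 16.80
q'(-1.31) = -44.43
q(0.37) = -1.39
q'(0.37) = 0.19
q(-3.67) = 413.04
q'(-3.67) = -335.93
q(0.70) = -2.36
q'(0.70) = -6.96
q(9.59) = -6854.68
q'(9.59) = -2166.87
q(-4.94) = 1001.36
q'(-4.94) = -603.45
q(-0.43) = -1.85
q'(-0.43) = -4.16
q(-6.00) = 1786.00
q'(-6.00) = -886.00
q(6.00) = -1646.00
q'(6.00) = -838.00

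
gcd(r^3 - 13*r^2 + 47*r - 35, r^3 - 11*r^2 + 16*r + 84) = r - 7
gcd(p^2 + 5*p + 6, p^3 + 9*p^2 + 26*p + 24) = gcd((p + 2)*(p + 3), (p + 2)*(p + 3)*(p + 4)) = p^2 + 5*p + 6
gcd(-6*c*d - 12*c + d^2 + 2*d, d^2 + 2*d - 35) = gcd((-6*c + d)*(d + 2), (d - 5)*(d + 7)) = 1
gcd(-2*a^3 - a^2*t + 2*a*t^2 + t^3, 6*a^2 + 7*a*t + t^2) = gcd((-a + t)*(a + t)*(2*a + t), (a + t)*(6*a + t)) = a + t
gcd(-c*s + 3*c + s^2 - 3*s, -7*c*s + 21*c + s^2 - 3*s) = s - 3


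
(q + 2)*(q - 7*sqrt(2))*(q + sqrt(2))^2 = q^4 - 5*sqrt(2)*q^3 + 2*q^3 - 26*q^2 - 10*sqrt(2)*q^2 - 52*q - 14*sqrt(2)*q - 28*sqrt(2)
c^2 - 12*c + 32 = (c - 8)*(c - 4)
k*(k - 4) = k^2 - 4*k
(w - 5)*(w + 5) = w^2 - 25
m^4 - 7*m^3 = m^3*(m - 7)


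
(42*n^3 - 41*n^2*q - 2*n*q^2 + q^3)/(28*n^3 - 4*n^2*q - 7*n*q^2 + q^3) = (-6*n^2 + 5*n*q + q^2)/(-4*n^2 + q^2)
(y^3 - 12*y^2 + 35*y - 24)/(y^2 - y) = y - 11 + 24/y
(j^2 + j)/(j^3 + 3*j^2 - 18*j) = (j + 1)/(j^2 + 3*j - 18)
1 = 1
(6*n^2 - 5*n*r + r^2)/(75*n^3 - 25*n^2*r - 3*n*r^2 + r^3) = (-2*n + r)/(-25*n^2 + r^2)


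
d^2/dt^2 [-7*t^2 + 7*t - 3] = -14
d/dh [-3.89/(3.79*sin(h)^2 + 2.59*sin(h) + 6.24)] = (29.4862*sin(h) + 10.0751)*cos(h)/(3.79*sin(h)^2 + 2.59*sin(h) + 6.24)^2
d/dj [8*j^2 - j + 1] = 16*j - 1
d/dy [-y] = -1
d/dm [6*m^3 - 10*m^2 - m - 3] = 18*m^2 - 20*m - 1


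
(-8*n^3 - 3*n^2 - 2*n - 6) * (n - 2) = -8*n^4 + 13*n^3 + 4*n^2 - 2*n + 12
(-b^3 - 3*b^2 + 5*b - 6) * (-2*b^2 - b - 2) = 2*b^5 + 7*b^4 - 5*b^3 + 13*b^2 - 4*b + 12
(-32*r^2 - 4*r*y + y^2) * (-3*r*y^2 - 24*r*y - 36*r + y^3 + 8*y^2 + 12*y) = 96*r^3*y^2 + 768*r^3*y + 1152*r^3 - 20*r^2*y^3 - 160*r^2*y^2 - 240*r^2*y - 7*r*y^4 - 56*r*y^3 - 84*r*y^2 + y^5 + 8*y^4 + 12*y^3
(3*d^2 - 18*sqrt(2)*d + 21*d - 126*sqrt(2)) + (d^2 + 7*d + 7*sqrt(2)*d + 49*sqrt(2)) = 4*d^2 - 11*sqrt(2)*d + 28*d - 77*sqrt(2)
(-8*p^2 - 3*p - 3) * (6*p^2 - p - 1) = -48*p^4 - 10*p^3 - 7*p^2 + 6*p + 3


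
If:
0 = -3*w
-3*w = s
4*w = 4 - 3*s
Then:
No Solution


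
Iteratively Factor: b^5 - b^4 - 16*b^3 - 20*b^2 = (b)*(b^4 - b^3 - 16*b^2 - 20*b) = b*(b - 5)*(b^3 + 4*b^2 + 4*b) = b^2*(b - 5)*(b^2 + 4*b + 4) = b^2*(b - 5)*(b + 2)*(b + 2)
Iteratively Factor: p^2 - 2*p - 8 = (p + 2)*(p - 4)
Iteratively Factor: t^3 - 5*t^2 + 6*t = (t)*(t^2 - 5*t + 6) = t*(t - 2)*(t - 3)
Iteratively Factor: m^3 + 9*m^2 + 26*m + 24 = (m + 3)*(m^2 + 6*m + 8) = (m + 3)*(m + 4)*(m + 2)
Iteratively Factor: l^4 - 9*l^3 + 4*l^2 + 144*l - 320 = (l - 4)*(l^3 - 5*l^2 - 16*l + 80) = (l - 4)^2*(l^2 - l - 20) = (l - 5)*(l - 4)^2*(l + 4)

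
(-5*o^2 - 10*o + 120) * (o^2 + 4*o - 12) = -5*o^4 - 30*o^3 + 140*o^2 + 600*o - 1440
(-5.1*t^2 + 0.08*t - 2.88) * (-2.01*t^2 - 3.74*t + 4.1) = 10.251*t^4 + 18.9132*t^3 - 15.4204*t^2 + 11.0992*t - 11.808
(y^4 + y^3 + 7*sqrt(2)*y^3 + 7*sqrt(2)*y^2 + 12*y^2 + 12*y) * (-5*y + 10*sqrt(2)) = -5*y^5 - 25*sqrt(2)*y^4 - 5*y^4 - 25*sqrt(2)*y^3 + 80*y^3 + 80*y^2 + 120*sqrt(2)*y^2 + 120*sqrt(2)*y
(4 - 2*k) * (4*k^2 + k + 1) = -8*k^3 + 14*k^2 + 2*k + 4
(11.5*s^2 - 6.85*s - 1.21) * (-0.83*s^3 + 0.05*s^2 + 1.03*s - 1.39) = -9.545*s^5 + 6.2605*s^4 + 12.5068*s^3 - 23.101*s^2 + 8.2752*s + 1.6819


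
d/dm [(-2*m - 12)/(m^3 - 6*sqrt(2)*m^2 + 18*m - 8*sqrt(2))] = 2*(-m^3 + 6*sqrt(2)*m^2 - 18*m + 3*(m + 6)*(m^2 - 4*sqrt(2)*m + 6) + 8*sqrt(2))/(m^3 - 6*sqrt(2)*m^2 + 18*m - 8*sqrt(2))^2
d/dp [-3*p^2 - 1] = -6*p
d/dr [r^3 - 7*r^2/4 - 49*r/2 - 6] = 3*r^2 - 7*r/2 - 49/2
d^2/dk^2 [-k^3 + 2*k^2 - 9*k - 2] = 4 - 6*k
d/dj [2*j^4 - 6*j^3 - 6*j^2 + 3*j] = 8*j^3 - 18*j^2 - 12*j + 3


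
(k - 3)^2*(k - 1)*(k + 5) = k^4 - 2*k^3 - 20*k^2 + 66*k - 45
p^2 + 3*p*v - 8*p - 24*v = (p - 8)*(p + 3*v)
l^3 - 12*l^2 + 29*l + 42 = (l - 7)*(l - 6)*(l + 1)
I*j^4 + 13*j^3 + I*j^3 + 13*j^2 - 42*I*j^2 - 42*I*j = j*(j - 7*I)*(j - 6*I)*(I*j + I)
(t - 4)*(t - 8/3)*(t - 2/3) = t^3 - 22*t^2/3 + 136*t/9 - 64/9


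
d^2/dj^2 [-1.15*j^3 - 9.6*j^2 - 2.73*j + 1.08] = -6.9*j - 19.2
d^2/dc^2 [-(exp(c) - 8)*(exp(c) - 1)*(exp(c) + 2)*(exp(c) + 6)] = (-16*exp(3*c) + 9*exp(2*c) + 208*exp(c) + 44)*exp(c)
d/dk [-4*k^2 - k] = -8*k - 1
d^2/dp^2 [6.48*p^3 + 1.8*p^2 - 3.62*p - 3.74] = 38.88*p + 3.6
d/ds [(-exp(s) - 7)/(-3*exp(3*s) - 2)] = (-9*(exp(s) + 7)*exp(2*s) + 3*exp(3*s) + 2)*exp(s)/(3*exp(3*s) + 2)^2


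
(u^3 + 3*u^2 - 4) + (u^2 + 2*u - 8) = u^3 + 4*u^2 + 2*u - 12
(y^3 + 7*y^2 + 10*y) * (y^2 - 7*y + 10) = y^5 - 29*y^3 + 100*y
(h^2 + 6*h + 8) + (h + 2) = h^2 + 7*h + 10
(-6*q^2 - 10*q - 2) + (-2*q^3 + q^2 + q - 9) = -2*q^3 - 5*q^2 - 9*q - 11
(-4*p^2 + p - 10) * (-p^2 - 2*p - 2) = 4*p^4 + 7*p^3 + 16*p^2 + 18*p + 20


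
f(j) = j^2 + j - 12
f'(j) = 2*j + 1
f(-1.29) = -11.63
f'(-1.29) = -1.58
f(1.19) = -9.39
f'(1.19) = 3.38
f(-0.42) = -12.24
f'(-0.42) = 0.16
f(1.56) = -8.01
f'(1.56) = 4.12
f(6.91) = 42.66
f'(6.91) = 14.82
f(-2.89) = -6.54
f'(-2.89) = -4.78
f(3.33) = 2.42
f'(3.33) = 7.66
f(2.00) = -6.00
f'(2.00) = 5.00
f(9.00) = 78.00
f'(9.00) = 19.00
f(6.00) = 30.00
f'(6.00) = 13.00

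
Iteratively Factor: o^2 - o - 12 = (o + 3)*(o - 4)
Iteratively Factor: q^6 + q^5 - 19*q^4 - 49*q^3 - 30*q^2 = (q + 1)*(q^5 - 19*q^3 - 30*q^2) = (q + 1)*(q + 3)*(q^4 - 3*q^3 - 10*q^2) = q*(q + 1)*(q + 3)*(q^3 - 3*q^2 - 10*q) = q*(q + 1)*(q + 2)*(q + 3)*(q^2 - 5*q) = q*(q - 5)*(q + 1)*(q + 2)*(q + 3)*(q)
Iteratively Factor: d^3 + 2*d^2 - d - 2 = (d + 2)*(d^2 - 1) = (d + 1)*(d + 2)*(d - 1)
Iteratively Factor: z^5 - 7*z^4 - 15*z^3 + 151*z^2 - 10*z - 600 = (z - 5)*(z^4 - 2*z^3 - 25*z^2 + 26*z + 120) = (z - 5)*(z + 2)*(z^3 - 4*z^2 - 17*z + 60) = (z - 5)*(z - 3)*(z + 2)*(z^2 - z - 20) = (z - 5)^2*(z - 3)*(z + 2)*(z + 4)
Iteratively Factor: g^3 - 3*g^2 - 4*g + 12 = (g - 3)*(g^2 - 4) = (g - 3)*(g + 2)*(g - 2)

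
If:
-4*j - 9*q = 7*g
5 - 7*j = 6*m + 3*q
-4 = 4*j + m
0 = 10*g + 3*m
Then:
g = -192/317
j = -477/317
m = 640/317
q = 1084/951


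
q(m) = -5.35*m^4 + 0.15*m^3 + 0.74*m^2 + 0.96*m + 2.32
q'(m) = -21.4*m^3 + 0.45*m^2 + 1.48*m + 0.96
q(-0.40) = 1.91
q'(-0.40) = 1.81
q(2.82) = -324.06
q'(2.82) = -471.20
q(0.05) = 2.37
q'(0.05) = 1.03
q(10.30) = -59960.10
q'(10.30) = -23320.41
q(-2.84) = -345.91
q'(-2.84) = 490.58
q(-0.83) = -0.59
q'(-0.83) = 12.28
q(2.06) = -87.59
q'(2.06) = -181.16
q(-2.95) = -403.10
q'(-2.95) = 549.90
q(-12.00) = -111099.44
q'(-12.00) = 37027.20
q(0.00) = 2.32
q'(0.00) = 0.96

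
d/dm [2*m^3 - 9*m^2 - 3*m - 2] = 6*m^2 - 18*m - 3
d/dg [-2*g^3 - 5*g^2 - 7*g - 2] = -6*g^2 - 10*g - 7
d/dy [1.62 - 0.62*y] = -0.620000000000000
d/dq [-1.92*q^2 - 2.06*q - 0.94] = -3.84*q - 2.06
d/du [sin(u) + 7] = cos(u)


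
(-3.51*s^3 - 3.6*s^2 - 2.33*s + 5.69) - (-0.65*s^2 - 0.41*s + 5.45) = -3.51*s^3 - 2.95*s^2 - 1.92*s + 0.24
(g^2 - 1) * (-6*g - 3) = -6*g^3 - 3*g^2 + 6*g + 3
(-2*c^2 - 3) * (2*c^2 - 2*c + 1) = -4*c^4 + 4*c^3 - 8*c^2 + 6*c - 3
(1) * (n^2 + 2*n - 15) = n^2 + 2*n - 15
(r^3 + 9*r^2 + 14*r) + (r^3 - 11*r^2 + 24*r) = 2*r^3 - 2*r^2 + 38*r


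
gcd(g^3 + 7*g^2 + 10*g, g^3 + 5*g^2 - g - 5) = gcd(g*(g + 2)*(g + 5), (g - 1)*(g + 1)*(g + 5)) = g + 5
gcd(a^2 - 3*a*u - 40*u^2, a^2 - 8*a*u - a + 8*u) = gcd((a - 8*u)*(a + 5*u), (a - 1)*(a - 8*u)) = -a + 8*u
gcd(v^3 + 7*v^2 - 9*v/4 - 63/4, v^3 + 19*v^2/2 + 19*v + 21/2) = v^2 + 17*v/2 + 21/2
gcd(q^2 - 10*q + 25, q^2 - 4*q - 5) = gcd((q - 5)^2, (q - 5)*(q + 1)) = q - 5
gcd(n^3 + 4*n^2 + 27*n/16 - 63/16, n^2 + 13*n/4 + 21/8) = n + 7/4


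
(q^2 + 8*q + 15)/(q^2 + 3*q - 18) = (q^2 + 8*q + 15)/(q^2 + 3*q - 18)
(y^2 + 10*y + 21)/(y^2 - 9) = (y + 7)/(y - 3)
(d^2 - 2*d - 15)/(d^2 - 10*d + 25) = (d + 3)/(d - 5)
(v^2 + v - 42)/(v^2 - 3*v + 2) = (v^2 + v - 42)/(v^2 - 3*v + 2)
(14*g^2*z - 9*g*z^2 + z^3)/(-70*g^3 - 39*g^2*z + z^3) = z*(-2*g + z)/(10*g^2 + 7*g*z + z^2)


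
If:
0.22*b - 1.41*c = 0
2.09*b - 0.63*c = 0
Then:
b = 0.00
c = 0.00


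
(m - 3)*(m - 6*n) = m^2 - 6*m*n - 3*m + 18*n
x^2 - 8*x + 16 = (x - 4)^2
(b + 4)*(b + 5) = b^2 + 9*b + 20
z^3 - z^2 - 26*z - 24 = (z - 6)*(z + 1)*(z + 4)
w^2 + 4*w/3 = w*(w + 4/3)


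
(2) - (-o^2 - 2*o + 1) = o^2 + 2*o + 1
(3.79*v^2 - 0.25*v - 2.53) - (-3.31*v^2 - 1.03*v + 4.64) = 7.1*v^2 + 0.78*v - 7.17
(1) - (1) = 0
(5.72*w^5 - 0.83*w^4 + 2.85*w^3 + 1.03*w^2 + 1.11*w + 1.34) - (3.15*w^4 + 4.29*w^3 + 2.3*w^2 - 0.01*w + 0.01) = 5.72*w^5 - 3.98*w^4 - 1.44*w^3 - 1.27*w^2 + 1.12*w + 1.33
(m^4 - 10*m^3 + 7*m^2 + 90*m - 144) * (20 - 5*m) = -5*m^5 + 70*m^4 - 235*m^3 - 310*m^2 + 2520*m - 2880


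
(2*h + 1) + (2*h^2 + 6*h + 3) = 2*h^2 + 8*h + 4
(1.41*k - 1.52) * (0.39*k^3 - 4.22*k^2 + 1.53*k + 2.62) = 0.5499*k^4 - 6.543*k^3 + 8.5717*k^2 + 1.3686*k - 3.9824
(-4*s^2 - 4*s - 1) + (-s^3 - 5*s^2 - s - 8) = -s^3 - 9*s^2 - 5*s - 9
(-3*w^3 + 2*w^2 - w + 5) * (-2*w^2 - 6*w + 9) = 6*w^5 + 14*w^4 - 37*w^3 + 14*w^2 - 39*w + 45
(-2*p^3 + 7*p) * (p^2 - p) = -2*p^5 + 2*p^4 + 7*p^3 - 7*p^2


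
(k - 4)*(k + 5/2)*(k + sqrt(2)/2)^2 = k^4 - 3*k^3/2 + sqrt(2)*k^3 - 19*k^2/2 - 3*sqrt(2)*k^2/2 - 10*sqrt(2)*k - 3*k/4 - 5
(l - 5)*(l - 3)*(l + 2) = l^3 - 6*l^2 - l + 30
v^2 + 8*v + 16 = (v + 4)^2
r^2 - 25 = (r - 5)*(r + 5)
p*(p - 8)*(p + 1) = p^3 - 7*p^2 - 8*p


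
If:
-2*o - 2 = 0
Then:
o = -1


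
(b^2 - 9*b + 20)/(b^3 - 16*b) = (b - 5)/(b*(b + 4))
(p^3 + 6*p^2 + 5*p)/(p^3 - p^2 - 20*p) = (p^2 + 6*p + 5)/(p^2 - p - 20)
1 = 1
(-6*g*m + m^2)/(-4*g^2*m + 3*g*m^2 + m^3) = (-6*g + m)/(-4*g^2 + 3*g*m + m^2)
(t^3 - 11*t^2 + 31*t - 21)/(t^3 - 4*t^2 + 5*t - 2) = (t^2 - 10*t + 21)/(t^2 - 3*t + 2)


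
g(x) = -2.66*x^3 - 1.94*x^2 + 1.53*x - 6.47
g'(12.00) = -1194.15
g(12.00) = -4863.95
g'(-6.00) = -262.47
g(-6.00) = 489.07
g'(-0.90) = -1.44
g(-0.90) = -7.48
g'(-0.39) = 1.83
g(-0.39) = -7.20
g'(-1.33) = -7.43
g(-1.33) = -5.68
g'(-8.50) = -542.04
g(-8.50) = 1473.93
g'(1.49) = -21.97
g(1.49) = -17.30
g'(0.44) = -1.72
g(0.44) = -6.40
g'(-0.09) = 1.81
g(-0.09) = -6.62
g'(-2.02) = -23.19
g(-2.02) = 4.45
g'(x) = -7.98*x^2 - 3.88*x + 1.53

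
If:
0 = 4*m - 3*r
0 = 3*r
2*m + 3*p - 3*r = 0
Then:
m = 0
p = 0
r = 0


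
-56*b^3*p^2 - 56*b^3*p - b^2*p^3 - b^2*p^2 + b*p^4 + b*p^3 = p*(-8*b + p)*(7*b + p)*(b*p + b)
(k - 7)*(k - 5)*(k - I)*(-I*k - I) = -I*k^4 - k^3 + 11*I*k^3 + 11*k^2 - 23*I*k^2 - 23*k - 35*I*k - 35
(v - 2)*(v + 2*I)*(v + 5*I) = v^3 - 2*v^2 + 7*I*v^2 - 10*v - 14*I*v + 20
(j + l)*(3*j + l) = 3*j^2 + 4*j*l + l^2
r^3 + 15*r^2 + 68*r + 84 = (r + 2)*(r + 6)*(r + 7)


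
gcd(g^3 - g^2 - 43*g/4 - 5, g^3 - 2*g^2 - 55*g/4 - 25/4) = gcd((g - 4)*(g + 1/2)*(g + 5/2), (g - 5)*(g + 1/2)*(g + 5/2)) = g^2 + 3*g + 5/4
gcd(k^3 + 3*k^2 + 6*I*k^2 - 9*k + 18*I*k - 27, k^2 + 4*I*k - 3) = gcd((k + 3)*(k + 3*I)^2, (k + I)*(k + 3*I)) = k + 3*I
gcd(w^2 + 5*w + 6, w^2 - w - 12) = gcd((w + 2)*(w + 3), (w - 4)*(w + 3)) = w + 3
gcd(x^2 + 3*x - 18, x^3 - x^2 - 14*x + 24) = x - 3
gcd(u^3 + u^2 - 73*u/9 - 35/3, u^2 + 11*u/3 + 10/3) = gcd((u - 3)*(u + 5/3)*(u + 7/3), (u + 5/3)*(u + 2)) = u + 5/3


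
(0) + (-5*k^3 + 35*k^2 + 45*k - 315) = -5*k^3 + 35*k^2 + 45*k - 315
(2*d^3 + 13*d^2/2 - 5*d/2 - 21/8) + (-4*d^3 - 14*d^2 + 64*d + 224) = -2*d^3 - 15*d^2/2 + 123*d/2 + 1771/8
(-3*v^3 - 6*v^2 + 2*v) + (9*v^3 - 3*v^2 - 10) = 6*v^3 - 9*v^2 + 2*v - 10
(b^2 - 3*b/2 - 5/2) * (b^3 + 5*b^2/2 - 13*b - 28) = b^5 + b^4 - 77*b^3/4 - 59*b^2/4 + 149*b/2 + 70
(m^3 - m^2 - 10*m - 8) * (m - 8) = m^4 - 9*m^3 - 2*m^2 + 72*m + 64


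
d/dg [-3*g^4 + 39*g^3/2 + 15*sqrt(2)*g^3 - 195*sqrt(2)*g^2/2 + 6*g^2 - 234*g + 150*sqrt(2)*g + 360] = -12*g^3 + 117*g^2/2 + 45*sqrt(2)*g^2 - 195*sqrt(2)*g + 12*g - 234 + 150*sqrt(2)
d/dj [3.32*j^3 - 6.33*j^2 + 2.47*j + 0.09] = 9.96*j^2 - 12.66*j + 2.47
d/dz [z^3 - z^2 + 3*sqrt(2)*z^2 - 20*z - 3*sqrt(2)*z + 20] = 3*z^2 - 2*z + 6*sqrt(2)*z - 20 - 3*sqrt(2)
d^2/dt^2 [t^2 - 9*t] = 2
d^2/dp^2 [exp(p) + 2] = exp(p)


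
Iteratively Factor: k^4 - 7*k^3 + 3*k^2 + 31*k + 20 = (k + 1)*(k^3 - 8*k^2 + 11*k + 20) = (k + 1)^2*(k^2 - 9*k + 20) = (k - 4)*(k + 1)^2*(k - 5)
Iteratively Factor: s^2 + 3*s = (s)*(s + 3)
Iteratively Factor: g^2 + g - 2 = (g + 2)*(g - 1)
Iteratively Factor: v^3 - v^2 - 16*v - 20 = (v + 2)*(v^2 - 3*v - 10) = (v - 5)*(v + 2)*(v + 2)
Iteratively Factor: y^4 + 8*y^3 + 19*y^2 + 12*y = (y)*(y^3 + 8*y^2 + 19*y + 12) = y*(y + 1)*(y^2 + 7*y + 12) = y*(y + 1)*(y + 3)*(y + 4)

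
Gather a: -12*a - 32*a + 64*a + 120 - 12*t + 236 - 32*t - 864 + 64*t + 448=20*a + 20*t - 60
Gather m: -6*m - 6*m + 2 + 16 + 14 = 32 - 12*m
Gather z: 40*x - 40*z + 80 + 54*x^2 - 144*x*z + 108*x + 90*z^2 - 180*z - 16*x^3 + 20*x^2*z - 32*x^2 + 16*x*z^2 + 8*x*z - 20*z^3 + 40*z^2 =-16*x^3 + 22*x^2 + 148*x - 20*z^3 + z^2*(16*x + 130) + z*(20*x^2 - 136*x - 220) + 80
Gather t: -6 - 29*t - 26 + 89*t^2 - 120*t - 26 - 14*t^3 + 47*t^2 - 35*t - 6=-14*t^3 + 136*t^2 - 184*t - 64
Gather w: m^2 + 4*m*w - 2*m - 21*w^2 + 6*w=m^2 - 2*m - 21*w^2 + w*(4*m + 6)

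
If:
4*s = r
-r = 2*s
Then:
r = 0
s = 0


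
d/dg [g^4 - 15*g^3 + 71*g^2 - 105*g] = 4*g^3 - 45*g^2 + 142*g - 105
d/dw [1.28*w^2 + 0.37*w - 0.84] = 2.56*w + 0.37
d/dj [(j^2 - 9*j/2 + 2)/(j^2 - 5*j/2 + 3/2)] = (8*j^2 - 4*j - 7)/(4*j^4 - 20*j^3 + 37*j^2 - 30*j + 9)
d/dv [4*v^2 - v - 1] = 8*v - 1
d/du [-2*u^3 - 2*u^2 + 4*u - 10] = -6*u^2 - 4*u + 4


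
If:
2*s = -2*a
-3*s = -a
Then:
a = 0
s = 0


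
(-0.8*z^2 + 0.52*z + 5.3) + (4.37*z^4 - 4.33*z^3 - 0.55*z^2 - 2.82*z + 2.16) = 4.37*z^4 - 4.33*z^3 - 1.35*z^2 - 2.3*z + 7.46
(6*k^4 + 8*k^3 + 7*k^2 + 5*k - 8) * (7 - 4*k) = -24*k^5 + 10*k^4 + 28*k^3 + 29*k^2 + 67*k - 56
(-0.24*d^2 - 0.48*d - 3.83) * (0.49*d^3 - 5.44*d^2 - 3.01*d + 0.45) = -0.1176*d^5 + 1.0704*d^4 + 1.4569*d^3 + 22.172*d^2 + 11.3123*d - 1.7235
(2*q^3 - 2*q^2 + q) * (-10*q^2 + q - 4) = -20*q^5 + 22*q^4 - 20*q^3 + 9*q^2 - 4*q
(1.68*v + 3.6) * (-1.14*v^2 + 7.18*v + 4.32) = -1.9152*v^3 + 7.9584*v^2 + 33.1056*v + 15.552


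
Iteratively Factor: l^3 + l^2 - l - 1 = (l + 1)*(l^2 - 1) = (l - 1)*(l + 1)*(l + 1)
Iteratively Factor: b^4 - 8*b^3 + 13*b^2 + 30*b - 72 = (b - 3)*(b^3 - 5*b^2 - 2*b + 24) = (b - 4)*(b - 3)*(b^2 - b - 6) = (b - 4)*(b - 3)*(b + 2)*(b - 3)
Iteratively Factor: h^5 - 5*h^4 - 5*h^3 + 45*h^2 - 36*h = (h - 1)*(h^4 - 4*h^3 - 9*h^2 + 36*h) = (h - 3)*(h - 1)*(h^3 - h^2 - 12*h) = h*(h - 3)*(h - 1)*(h^2 - h - 12) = h*(h - 3)*(h - 1)*(h + 3)*(h - 4)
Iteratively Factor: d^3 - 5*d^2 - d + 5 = (d - 5)*(d^2 - 1) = (d - 5)*(d - 1)*(d + 1)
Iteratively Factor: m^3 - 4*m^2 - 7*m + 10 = (m - 1)*(m^2 - 3*m - 10) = (m - 5)*(m - 1)*(m + 2)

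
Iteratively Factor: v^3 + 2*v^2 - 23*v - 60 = (v + 3)*(v^2 - v - 20) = (v - 5)*(v + 3)*(v + 4)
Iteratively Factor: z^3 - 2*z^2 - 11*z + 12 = (z + 3)*(z^2 - 5*z + 4) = (z - 1)*(z + 3)*(z - 4)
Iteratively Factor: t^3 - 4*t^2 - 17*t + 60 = (t - 3)*(t^2 - t - 20) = (t - 3)*(t + 4)*(t - 5)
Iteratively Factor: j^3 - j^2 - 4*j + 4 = (j + 2)*(j^2 - 3*j + 2) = (j - 2)*(j + 2)*(j - 1)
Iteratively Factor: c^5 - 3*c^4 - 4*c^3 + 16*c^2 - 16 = (c - 2)*(c^4 - c^3 - 6*c^2 + 4*c + 8) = (c - 2)*(c + 1)*(c^3 - 2*c^2 - 4*c + 8) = (c - 2)^2*(c + 1)*(c^2 - 4) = (c - 2)^3*(c + 1)*(c + 2)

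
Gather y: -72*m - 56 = -72*m - 56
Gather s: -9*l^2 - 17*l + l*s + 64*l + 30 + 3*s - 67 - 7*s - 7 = -9*l^2 + 47*l + s*(l - 4) - 44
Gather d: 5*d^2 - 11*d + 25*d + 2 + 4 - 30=5*d^2 + 14*d - 24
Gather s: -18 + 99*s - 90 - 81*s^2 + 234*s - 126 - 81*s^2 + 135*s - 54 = -162*s^2 + 468*s - 288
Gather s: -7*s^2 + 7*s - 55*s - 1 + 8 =-7*s^2 - 48*s + 7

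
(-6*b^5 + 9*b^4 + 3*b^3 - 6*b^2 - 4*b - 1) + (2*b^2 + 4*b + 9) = -6*b^5 + 9*b^4 + 3*b^3 - 4*b^2 + 8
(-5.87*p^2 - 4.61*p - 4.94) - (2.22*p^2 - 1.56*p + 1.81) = -8.09*p^2 - 3.05*p - 6.75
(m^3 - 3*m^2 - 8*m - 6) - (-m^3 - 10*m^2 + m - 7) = 2*m^3 + 7*m^2 - 9*m + 1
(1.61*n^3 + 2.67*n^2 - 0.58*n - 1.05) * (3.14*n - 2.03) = 5.0554*n^4 + 5.1155*n^3 - 7.2413*n^2 - 2.1196*n + 2.1315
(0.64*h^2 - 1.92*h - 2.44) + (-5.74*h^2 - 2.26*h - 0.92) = -5.1*h^2 - 4.18*h - 3.36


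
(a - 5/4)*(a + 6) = a^2 + 19*a/4 - 15/2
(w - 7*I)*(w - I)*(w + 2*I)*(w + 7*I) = w^4 + I*w^3 + 51*w^2 + 49*I*w + 98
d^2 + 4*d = d*(d + 4)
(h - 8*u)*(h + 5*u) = h^2 - 3*h*u - 40*u^2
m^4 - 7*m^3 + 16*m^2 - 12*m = m*(m - 3)*(m - 2)^2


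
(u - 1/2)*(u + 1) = u^2 + u/2 - 1/2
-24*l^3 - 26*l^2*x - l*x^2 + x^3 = (-6*l + x)*(l + x)*(4*l + x)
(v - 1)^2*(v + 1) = v^3 - v^2 - v + 1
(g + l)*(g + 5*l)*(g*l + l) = g^3*l + 6*g^2*l^2 + g^2*l + 5*g*l^3 + 6*g*l^2 + 5*l^3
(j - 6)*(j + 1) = j^2 - 5*j - 6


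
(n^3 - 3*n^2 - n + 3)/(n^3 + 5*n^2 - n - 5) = (n - 3)/(n + 5)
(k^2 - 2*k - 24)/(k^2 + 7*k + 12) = (k - 6)/(k + 3)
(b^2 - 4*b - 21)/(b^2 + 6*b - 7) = (b^2 - 4*b - 21)/(b^2 + 6*b - 7)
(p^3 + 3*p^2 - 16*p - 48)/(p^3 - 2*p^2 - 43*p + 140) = (p^2 + 7*p + 12)/(p^2 + 2*p - 35)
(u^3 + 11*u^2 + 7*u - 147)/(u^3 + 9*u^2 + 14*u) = (u^2 + 4*u - 21)/(u*(u + 2))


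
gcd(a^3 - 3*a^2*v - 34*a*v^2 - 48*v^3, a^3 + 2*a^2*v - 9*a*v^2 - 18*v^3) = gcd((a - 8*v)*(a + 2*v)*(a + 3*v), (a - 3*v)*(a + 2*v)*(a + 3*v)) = a^2 + 5*a*v + 6*v^2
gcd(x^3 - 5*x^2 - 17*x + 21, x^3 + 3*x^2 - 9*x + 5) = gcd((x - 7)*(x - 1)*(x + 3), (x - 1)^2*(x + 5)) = x - 1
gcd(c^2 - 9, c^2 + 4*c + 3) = c + 3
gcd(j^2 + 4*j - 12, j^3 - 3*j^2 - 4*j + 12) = j - 2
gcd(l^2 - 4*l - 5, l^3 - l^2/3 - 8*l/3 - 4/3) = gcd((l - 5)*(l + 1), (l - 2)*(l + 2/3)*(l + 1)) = l + 1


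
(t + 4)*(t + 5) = t^2 + 9*t + 20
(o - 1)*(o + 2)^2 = o^3 + 3*o^2 - 4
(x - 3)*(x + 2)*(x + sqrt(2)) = x^3 - x^2 + sqrt(2)*x^2 - 6*x - sqrt(2)*x - 6*sqrt(2)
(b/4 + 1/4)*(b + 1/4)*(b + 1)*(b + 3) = b^4/4 + 21*b^3/16 + 33*b^2/16 + 19*b/16 + 3/16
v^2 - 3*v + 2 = (v - 2)*(v - 1)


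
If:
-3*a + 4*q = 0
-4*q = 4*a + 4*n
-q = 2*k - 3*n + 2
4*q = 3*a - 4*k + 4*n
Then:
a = -4/5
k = 7/5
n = 7/5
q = -3/5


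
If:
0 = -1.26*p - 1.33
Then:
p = -1.06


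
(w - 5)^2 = w^2 - 10*w + 25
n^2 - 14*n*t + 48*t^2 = (n - 8*t)*(n - 6*t)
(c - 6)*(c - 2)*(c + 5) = c^3 - 3*c^2 - 28*c + 60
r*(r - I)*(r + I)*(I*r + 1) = I*r^4 + r^3 + I*r^2 + r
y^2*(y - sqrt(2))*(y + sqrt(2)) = y^4 - 2*y^2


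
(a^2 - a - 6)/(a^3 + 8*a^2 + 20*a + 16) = (a - 3)/(a^2 + 6*a + 8)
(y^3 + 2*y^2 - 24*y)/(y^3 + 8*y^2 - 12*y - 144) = y/(y + 6)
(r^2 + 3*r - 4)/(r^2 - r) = (r + 4)/r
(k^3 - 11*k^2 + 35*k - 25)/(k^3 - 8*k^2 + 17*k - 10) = (k - 5)/(k - 2)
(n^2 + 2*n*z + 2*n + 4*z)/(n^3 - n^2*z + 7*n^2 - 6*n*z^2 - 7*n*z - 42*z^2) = (-n - 2)/(-n^2 + 3*n*z - 7*n + 21*z)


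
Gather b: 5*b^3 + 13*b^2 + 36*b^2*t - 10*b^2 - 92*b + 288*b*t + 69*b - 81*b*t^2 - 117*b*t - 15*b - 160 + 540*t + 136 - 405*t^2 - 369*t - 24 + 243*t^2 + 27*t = 5*b^3 + b^2*(36*t + 3) + b*(-81*t^2 + 171*t - 38) - 162*t^2 + 198*t - 48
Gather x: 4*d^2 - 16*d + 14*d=4*d^2 - 2*d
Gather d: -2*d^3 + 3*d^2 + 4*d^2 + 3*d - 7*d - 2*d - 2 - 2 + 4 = -2*d^3 + 7*d^2 - 6*d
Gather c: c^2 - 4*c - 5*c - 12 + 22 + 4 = c^2 - 9*c + 14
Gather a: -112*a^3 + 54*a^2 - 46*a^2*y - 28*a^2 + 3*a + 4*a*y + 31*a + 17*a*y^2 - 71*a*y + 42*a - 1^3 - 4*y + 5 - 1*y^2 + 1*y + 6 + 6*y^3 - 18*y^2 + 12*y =-112*a^3 + a^2*(26 - 46*y) + a*(17*y^2 - 67*y + 76) + 6*y^3 - 19*y^2 + 9*y + 10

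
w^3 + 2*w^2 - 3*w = w*(w - 1)*(w + 3)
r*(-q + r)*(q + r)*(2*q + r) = -2*q^3*r - q^2*r^2 + 2*q*r^3 + r^4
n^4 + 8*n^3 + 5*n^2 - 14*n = n*(n - 1)*(n + 2)*(n + 7)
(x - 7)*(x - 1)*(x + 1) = x^3 - 7*x^2 - x + 7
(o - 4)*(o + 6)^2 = o^3 + 8*o^2 - 12*o - 144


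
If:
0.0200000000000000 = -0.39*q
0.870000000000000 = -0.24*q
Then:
No Solution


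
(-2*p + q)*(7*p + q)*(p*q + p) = -14*p^3*q - 14*p^3 + 5*p^2*q^2 + 5*p^2*q + p*q^3 + p*q^2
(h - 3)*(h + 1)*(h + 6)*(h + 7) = h^4 + 11*h^3 + 13*h^2 - 123*h - 126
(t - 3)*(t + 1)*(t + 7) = t^3 + 5*t^2 - 17*t - 21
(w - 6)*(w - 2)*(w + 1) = w^3 - 7*w^2 + 4*w + 12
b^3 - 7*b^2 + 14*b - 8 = (b - 4)*(b - 2)*(b - 1)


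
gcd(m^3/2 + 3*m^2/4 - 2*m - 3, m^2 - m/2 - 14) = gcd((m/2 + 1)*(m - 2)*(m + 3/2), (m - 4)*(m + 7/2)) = 1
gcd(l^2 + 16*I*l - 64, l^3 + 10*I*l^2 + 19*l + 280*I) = l + 8*I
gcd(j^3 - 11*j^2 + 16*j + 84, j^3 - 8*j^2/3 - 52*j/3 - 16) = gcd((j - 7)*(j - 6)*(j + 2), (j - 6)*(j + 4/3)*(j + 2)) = j^2 - 4*j - 12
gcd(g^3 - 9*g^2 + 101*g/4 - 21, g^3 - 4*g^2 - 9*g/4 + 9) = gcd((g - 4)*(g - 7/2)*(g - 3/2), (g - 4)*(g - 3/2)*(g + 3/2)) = g^2 - 11*g/2 + 6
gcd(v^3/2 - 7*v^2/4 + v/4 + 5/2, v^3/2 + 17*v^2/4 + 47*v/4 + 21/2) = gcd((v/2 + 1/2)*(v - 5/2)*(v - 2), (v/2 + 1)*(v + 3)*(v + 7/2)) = 1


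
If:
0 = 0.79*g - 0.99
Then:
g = 1.25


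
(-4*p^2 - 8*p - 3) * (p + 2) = -4*p^3 - 16*p^2 - 19*p - 6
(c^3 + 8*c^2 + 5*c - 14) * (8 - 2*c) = -2*c^4 - 8*c^3 + 54*c^2 + 68*c - 112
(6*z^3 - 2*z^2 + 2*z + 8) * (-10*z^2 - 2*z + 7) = -60*z^5 + 8*z^4 + 26*z^3 - 98*z^2 - 2*z + 56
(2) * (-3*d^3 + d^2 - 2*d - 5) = -6*d^3 + 2*d^2 - 4*d - 10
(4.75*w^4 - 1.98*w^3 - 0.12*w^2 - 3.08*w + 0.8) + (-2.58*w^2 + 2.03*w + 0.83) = 4.75*w^4 - 1.98*w^3 - 2.7*w^2 - 1.05*w + 1.63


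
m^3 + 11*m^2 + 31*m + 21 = (m + 1)*(m + 3)*(m + 7)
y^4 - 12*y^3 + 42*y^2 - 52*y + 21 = (y - 7)*(y - 3)*(y - 1)^2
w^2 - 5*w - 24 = (w - 8)*(w + 3)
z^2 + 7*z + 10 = (z + 2)*(z + 5)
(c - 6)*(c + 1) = c^2 - 5*c - 6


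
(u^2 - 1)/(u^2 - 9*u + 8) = (u + 1)/(u - 8)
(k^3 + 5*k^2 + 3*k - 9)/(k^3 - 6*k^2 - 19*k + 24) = (k + 3)/(k - 8)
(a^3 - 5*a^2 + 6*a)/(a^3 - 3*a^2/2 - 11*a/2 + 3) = 2*a*(a - 2)/(2*a^2 + 3*a - 2)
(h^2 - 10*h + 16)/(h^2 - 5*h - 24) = (h - 2)/(h + 3)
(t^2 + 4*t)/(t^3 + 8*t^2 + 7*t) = (t + 4)/(t^2 + 8*t + 7)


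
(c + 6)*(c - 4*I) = c^2 + 6*c - 4*I*c - 24*I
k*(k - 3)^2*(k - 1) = k^4 - 7*k^3 + 15*k^2 - 9*k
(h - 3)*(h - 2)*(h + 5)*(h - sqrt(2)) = h^4 - sqrt(2)*h^3 - 19*h^2 + 19*sqrt(2)*h + 30*h - 30*sqrt(2)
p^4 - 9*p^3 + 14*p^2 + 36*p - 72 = (p - 6)*(p - 3)*(p - 2)*(p + 2)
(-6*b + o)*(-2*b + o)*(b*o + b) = 12*b^3*o + 12*b^3 - 8*b^2*o^2 - 8*b^2*o + b*o^3 + b*o^2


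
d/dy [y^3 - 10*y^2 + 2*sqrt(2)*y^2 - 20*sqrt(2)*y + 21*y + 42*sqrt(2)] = 3*y^2 - 20*y + 4*sqrt(2)*y - 20*sqrt(2) + 21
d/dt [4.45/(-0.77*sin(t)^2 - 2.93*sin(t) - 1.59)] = (6.853*sin(t) + 13.0385)*cos(t)/(0.77*sin(t)^2 + 2.93*sin(t) + 1.59)^2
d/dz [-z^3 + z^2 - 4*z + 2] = -3*z^2 + 2*z - 4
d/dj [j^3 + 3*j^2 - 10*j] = 3*j^2 + 6*j - 10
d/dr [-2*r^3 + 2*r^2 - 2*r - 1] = -6*r^2 + 4*r - 2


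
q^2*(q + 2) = q^3 + 2*q^2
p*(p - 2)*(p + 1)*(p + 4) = p^4 + 3*p^3 - 6*p^2 - 8*p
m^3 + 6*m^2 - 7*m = m*(m - 1)*(m + 7)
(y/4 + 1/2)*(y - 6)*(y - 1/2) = y^3/4 - 9*y^2/8 - 5*y/2 + 3/2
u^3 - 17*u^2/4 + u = u*(u - 4)*(u - 1/4)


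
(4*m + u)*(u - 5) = 4*m*u - 20*m + u^2 - 5*u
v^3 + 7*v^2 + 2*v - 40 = (v - 2)*(v + 4)*(v + 5)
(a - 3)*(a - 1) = a^2 - 4*a + 3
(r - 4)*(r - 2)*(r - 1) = r^3 - 7*r^2 + 14*r - 8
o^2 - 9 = (o - 3)*(o + 3)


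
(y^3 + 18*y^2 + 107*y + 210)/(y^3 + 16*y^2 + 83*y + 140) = (y + 6)/(y + 4)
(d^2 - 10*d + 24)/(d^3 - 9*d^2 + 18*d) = (d - 4)/(d*(d - 3))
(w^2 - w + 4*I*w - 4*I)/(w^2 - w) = (w + 4*I)/w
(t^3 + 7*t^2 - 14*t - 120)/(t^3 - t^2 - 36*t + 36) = (t^2 + t - 20)/(t^2 - 7*t + 6)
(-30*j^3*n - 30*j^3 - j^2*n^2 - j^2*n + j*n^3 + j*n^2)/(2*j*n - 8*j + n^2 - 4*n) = j*(-30*j^2*n - 30*j^2 - j*n^2 - j*n + n^3 + n^2)/(2*j*n - 8*j + n^2 - 4*n)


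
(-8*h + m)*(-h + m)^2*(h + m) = -8*h^4 + 9*h^3*m + 7*h^2*m^2 - 9*h*m^3 + m^4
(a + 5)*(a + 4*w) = a^2 + 4*a*w + 5*a + 20*w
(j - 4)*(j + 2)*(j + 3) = j^3 + j^2 - 14*j - 24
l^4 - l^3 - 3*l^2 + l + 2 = (l - 2)*(l - 1)*(l + 1)^2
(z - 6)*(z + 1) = z^2 - 5*z - 6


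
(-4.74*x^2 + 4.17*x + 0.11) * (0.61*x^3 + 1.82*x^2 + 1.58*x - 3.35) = -2.8914*x^5 - 6.0831*x^4 + 0.1673*x^3 + 22.6678*x^2 - 13.7957*x - 0.3685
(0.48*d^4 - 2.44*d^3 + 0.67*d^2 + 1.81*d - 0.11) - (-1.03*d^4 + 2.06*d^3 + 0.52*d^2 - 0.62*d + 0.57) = 1.51*d^4 - 4.5*d^3 + 0.15*d^2 + 2.43*d - 0.68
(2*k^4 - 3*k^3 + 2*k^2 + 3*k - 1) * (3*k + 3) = 6*k^5 - 3*k^4 - 3*k^3 + 15*k^2 + 6*k - 3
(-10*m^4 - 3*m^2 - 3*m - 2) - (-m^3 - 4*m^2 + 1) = -10*m^4 + m^3 + m^2 - 3*m - 3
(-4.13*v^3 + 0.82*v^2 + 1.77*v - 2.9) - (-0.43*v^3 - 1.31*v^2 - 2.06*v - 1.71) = -3.7*v^3 + 2.13*v^2 + 3.83*v - 1.19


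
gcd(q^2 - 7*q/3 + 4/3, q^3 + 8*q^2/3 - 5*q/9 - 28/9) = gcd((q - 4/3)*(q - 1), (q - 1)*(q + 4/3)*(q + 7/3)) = q - 1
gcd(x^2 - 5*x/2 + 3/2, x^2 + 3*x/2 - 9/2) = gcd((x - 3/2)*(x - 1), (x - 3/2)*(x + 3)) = x - 3/2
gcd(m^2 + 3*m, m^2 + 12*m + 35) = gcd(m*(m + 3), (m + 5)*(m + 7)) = 1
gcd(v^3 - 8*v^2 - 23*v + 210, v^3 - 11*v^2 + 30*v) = v - 6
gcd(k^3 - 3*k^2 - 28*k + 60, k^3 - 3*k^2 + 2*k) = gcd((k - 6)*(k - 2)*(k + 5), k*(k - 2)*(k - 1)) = k - 2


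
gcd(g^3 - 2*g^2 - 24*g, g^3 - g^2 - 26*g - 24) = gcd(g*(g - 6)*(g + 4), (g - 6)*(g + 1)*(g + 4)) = g^2 - 2*g - 24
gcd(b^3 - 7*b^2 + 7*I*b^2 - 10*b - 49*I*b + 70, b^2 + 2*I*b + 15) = b + 5*I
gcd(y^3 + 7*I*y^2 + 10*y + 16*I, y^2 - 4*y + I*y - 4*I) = y + I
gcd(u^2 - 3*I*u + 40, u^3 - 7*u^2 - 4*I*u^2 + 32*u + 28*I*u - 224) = u - 8*I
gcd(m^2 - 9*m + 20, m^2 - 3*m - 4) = m - 4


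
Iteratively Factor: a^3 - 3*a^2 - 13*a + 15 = (a + 3)*(a^2 - 6*a + 5) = (a - 5)*(a + 3)*(a - 1)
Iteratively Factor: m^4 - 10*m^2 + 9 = (m + 1)*(m^3 - m^2 - 9*m + 9) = (m + 1)*(m + 3)*(m^2 - 4*m + 3) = (m - 1)*(m + 1)*(m + 3)*(m - 3)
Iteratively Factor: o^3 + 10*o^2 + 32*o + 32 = (o + 4)*(o^2 + 6*o + 8) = (o + 4)^2*(o + 2)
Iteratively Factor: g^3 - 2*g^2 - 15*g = (g)*(g^2 - 2*g - 15) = g*(g + 3)*(g - 5)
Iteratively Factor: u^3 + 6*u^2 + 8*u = (u)*(u^2 + 6*u + 8) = u*(u + 4)*(u + 2)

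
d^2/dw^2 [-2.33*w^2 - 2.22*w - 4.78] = -4.66000000000000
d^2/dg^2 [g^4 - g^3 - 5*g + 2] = 6*g*(2*g - 1)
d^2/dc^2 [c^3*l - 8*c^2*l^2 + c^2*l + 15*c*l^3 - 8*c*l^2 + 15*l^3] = 2*l*(3*c - 8*l + 1)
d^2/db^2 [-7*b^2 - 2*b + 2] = -14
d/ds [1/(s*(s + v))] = -(2*s + v)/(s^2*(s + v)^2)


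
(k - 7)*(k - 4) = k^2 - 11*k + 28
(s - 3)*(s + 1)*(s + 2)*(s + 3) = s^4 + 3*s^3 - 7*s^2 - 27*s - 18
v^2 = v^2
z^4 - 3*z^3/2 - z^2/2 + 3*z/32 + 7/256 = (z - 7/4)*(z - 1/4)*(z + 1/4)^2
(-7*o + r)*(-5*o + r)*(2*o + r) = 70*o^3 + 11*o^2*r - 10*o*r^2 + r^3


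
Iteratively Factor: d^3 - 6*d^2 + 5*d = (d)*(d^2 - 6*d + 5) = d*(d - 1)*(d - 5)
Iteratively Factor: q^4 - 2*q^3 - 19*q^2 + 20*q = (q)*(q^3 - 2*q^2 - 19*q + 20) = q*(q - 1)*(q^2 - q - 20) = q*(q - 5)*(q - 1)*(q + 4)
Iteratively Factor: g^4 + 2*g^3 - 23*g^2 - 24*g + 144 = (g - 3)*(g^3 + 5*g^2 - 8*g - 48) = (g - 3)*(g + 4)*(g^2 + g - 12) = (g - 3)^2*(g + 4)*(g + 4)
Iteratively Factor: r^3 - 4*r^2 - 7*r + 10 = (r - 5)*(r^2 + r - 2) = (r - 5)*(r - 1)*(r + 2)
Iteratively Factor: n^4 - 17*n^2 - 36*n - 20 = (n - 5)*(n^3 + 5*n^2 + 8*n + 4) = (n - 5)*(n + 1)*(n^2 + 4*n + 4) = (n - 5)*(n + 1)*(n + 2)*(n + 2)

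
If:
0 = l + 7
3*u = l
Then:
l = -7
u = -7/3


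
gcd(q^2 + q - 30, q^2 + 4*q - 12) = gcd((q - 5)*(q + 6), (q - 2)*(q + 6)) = q + 6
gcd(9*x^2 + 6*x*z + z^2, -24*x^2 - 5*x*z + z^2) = 3*x + z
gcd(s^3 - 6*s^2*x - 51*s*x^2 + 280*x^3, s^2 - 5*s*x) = -s + 5*x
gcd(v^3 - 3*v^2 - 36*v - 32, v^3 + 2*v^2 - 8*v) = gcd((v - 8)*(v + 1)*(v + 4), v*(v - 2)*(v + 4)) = v + 4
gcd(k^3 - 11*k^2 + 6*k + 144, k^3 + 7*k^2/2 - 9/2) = k + 3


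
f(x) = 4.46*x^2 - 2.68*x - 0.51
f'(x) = 8.92*x - 2.68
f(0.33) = -0.91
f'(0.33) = 0.26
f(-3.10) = 50.66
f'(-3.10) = -30.33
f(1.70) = 7.82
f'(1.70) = 12.48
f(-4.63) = 107.51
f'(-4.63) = -43.98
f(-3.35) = 58.52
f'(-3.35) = -32.56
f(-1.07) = 7.46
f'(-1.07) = -12.22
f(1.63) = 6.97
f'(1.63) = 11.86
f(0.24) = -0.90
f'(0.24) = -0.54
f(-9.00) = 384.87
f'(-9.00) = -82.96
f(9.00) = 336.63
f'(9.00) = 77.60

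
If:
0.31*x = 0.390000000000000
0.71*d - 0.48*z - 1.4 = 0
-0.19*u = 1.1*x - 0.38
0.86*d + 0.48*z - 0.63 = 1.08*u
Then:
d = -2.34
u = -5.28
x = 1.26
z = -6.38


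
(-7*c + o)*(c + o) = -7*c^2 - 6*c*o + o^2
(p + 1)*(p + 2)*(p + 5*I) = p^3 + 3*p^2 + 5*I*p^2 + 2*p + 15*I*p + 10*I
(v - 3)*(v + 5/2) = v^2 - v/2 - 15/2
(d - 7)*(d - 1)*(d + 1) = d^3 - 7*d^2 - d + 7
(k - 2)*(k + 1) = k^2 - k - 2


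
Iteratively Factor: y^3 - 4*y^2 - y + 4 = (y - 4)*(y^2 - 1) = (y - 4)*(y - 1)*(y + 1)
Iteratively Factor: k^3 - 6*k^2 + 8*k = (k - 2)*(k^2 - 4*k) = k*(k - 2)*(k - 4)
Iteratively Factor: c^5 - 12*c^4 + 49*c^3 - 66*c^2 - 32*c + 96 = (c - 3)*(c^4 - 9*c^3 + 22*c^2 - 32) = (c - 3)*(c + 1)*(c^3 - 10*c^2 + 32*c - 32) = (c - 4)*(c - 3)*(c + 1)*(c^2 - 6*c + 8) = (c - 4)^2*(c - 3)*(c + 1)*(c - 2)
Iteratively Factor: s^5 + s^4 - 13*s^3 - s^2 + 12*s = (s - 1)*(s^4 + 2*s^3 - 11*s^2 - 12*s) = (s - 3)*(s - 1)*(s^3 + 5*s^2 + 4*s) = (s - 3)*(s - 1)*(s + 4)*(s^2 + s) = (s - 3)*(s - 1)*(s + 1)*(s + 4)*(s)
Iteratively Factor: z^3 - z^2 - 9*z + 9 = (z - 1)*(z^2 - 9) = (z - 1)*(z + 3)*(z - 3)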